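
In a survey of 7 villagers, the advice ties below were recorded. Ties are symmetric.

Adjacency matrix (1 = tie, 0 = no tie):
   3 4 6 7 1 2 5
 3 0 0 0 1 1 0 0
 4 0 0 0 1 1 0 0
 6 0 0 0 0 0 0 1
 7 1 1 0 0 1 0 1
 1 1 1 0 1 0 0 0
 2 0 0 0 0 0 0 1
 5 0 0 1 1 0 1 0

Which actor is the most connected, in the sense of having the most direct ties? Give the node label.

Degrees — 1:3, 2:1, 3:2, 4:2, 5:3, 6:1, 7:4.
The maximum is 4, attained only by 7.

7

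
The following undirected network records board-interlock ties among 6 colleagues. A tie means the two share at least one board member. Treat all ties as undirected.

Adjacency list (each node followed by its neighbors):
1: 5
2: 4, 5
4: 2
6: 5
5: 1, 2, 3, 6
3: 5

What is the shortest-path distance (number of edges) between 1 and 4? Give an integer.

3

One shortest route is 1 – 5 – 2 – 4, which uses 3 edges, and at distance 2 from 1 we only reach {2, 3, 6}, which does not include 4. So d(1,4) = 3.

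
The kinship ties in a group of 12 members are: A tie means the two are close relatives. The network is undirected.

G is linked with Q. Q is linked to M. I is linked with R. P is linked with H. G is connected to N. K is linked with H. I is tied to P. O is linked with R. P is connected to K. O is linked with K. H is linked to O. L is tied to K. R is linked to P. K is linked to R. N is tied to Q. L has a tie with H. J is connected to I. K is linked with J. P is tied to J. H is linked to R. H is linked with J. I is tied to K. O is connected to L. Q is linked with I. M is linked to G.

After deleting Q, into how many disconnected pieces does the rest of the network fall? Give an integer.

Without Q, the remaining ties split the others into: {H, I, J, K, L, O, P, R}; {G, M, N}.
That's 2 separate components.

2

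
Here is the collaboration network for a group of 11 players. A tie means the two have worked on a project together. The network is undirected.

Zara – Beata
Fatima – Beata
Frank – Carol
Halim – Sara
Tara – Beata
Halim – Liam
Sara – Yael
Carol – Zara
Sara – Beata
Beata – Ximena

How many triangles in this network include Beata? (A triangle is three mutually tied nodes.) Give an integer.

Beata's neighbors are Fatima, Sara, Tara, Ximena, and Zara, but none of them are tied to each other, so no triangle contains Beata.

0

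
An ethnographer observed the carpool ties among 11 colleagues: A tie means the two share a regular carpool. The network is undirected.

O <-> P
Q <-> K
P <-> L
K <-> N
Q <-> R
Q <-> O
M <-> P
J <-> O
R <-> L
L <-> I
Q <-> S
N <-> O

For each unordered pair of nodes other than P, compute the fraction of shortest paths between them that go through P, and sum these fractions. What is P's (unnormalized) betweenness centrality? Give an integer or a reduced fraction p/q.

Pairs whose geodesics pass through P — Q–M: 1; R–M: 1; J–I: 1; J–L: 1; J–M: 1; N–I: 1; N–L: 1; N–M: 1; I–O: 1; I–M: 1; L–O: 1; L–M: 1; O–M: 1; K–M: 2/2 … (+1 more pairs).
All other pairs contribute 0.
Summing the contributions gives betweenness(P) = 15.

15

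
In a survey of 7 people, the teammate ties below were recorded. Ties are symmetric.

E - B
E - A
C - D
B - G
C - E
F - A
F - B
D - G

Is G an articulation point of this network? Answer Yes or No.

No

Even without G, every remaining node can still reach every other (the residual graph is connected), so G is not a cut vertex.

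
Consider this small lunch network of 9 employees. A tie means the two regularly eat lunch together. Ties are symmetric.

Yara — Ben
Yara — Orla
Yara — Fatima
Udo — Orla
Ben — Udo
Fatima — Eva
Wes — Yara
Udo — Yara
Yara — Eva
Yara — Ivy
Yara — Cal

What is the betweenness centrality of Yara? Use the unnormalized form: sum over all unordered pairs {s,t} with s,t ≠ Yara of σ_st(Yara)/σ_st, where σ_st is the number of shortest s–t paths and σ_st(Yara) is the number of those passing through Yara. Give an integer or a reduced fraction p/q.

Pairs whose geodesics pass through Yara — Ben–Ivy: 1; Ben–Eva: 1; Ben–Orla: 1/2; Ben–Wes: 1; Ben–Fatima: 1; Ben–Cal: 1; Ivy–Eva: 1; Ivy–Orla: 1; Ivy–Wes: 1; Ivy–Fatima: 1; Ivy–Cal: 1; Ivy–Udo: 1; Eva–Orla: 1; Eva–Wes: 1 … (+11 more pairs).
All other pairs contribute 0.
Summing the contributions gives betweenness(Yara) = 49/2.

49/2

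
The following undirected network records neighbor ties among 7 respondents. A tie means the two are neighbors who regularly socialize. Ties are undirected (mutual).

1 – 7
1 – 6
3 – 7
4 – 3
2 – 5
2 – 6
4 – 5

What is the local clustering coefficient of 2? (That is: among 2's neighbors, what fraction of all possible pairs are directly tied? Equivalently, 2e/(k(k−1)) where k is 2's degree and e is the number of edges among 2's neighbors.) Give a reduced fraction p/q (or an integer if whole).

2's neighbors: 5 and 6 (k = 2).
Possible neighbor pairs: C(2,2) = 1. Edges among them: none → e = 0.
Clustering(2) = 0/1.

0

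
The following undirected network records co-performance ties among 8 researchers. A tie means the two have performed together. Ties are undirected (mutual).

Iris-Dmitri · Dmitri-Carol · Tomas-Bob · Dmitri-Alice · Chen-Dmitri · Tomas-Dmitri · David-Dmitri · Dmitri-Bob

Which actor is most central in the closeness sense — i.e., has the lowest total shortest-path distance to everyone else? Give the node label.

Farness (sum of distances to all others) for each node — Alice:13, Bob:12, Carol:13, Chen:13, David:13, Dmitri:7, Iris:13, Tomas:12.
The smallest farness is 7, for Dmitri, so Dmitri has the highest closeness.

Dmitri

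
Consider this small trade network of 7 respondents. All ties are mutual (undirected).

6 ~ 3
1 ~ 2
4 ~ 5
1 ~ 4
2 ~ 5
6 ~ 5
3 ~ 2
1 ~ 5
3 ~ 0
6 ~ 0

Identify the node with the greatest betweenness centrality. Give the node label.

5

Unnormalized betweenness of each node: 0:0, 1:5/6, 2:8/3, 3:2, 4:0, 5:31/6, 6:10/3.
5 has the largest value, 31/6, making it the main broker — the node through which the most shortest paths run.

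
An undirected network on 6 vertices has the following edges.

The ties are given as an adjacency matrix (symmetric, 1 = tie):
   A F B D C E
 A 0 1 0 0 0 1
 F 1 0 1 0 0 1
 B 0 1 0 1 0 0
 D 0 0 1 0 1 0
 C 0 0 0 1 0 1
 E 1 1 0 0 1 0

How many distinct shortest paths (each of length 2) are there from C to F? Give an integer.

The shortest distance is 2, and the only length-2 path is C–E–F. So there is exactly 1 shortest path.

1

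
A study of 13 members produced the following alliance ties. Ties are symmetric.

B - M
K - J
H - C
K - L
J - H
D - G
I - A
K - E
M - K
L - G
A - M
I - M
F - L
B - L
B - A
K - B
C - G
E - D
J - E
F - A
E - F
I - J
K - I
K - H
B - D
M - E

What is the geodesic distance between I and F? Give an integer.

One shortest route is I – A – F, which uses 2 edges, and I and F are not directly tied, so nothing shorter exists. So d(I,F) = 2.

2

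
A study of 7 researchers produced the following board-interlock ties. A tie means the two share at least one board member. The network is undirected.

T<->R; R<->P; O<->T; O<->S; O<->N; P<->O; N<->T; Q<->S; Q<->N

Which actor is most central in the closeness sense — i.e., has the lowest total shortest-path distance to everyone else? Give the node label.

O

Farness (sum of distances to all others) for each node — N:9, O:8, P:11, Q:12, R:12, S:11, T:9.
The smallest farness is 8, for O, so O has the highest closeness.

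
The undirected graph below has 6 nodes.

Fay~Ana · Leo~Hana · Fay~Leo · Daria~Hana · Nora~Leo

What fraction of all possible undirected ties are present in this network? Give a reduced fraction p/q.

There are 5 edges and 6 nodes, so the maximum possible is C(6,2) = 15.
Density = 5/15 = 1/3.

1/3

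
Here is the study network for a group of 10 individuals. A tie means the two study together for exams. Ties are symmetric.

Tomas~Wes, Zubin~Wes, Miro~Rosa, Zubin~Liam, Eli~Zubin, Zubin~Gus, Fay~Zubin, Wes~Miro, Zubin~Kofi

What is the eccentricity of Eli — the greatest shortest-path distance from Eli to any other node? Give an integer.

Distances from Eli: Fay:2, Gus:2, Kofi:2, Liam:2, Miro:3, Rosa:4, Tomas:3, Wes:2, Zubin:1.
The largest is 4 (to Rosa), so the eccentricity of Eli is 4.

4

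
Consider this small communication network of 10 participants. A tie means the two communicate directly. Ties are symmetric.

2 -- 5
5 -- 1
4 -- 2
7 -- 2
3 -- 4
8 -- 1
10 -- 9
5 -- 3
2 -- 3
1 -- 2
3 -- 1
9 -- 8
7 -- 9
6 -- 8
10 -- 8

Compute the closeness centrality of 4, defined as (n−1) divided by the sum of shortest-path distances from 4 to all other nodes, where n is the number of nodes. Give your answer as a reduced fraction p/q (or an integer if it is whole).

9/22

Distances from 4: 1:2, 2:1, 3:1, 5:2, 6:4, 7:2, 8:3, 9:3, 10:4. Sum = 22.
n = 10, so closeness = 9/22.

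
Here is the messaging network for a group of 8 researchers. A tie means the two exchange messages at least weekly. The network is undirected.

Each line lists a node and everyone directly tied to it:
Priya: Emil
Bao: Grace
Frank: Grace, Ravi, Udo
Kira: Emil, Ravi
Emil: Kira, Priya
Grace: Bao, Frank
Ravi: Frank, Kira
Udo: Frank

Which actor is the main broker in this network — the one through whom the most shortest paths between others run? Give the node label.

Unnormalized betweenness of each node: Bao:0, Emil:6, Frank:14, Grace:6, Kira:10, Priya:0, Ravi:12, Udo:0.
Frank has the largest value, 14, making it the main broker — the node through which the most shortest paths run.

Frank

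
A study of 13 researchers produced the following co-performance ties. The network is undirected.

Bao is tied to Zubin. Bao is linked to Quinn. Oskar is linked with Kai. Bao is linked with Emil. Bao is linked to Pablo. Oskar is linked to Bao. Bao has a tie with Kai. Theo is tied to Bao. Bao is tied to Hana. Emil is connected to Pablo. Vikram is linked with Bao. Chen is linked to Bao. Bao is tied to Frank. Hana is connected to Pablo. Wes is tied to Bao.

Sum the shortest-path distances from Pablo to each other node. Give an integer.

21

Distances from Pablo: Bao:1, Chen:2, Emil:1, Frank:2, Hana:1, Kai:2, Oskar:2, Quinn:2, Theo:2, Vikram:2, Wes:2, Zubin:2.
Sum = 1 + 2 + 1 + 2 + 1 + 2 + 2 + 2 + 2 + 2 + 2 + 2 = 21.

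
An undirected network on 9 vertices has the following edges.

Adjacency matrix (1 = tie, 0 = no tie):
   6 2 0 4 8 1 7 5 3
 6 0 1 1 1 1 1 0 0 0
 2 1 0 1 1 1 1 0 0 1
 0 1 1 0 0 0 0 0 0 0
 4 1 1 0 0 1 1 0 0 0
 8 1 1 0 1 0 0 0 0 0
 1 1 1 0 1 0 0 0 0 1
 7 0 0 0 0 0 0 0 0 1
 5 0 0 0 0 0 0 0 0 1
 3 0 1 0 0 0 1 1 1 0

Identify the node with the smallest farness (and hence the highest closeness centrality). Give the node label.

Farness (sum of distances to all others) for each node — 0:16, 1:12, 2:10, 3:12, 4:14, 5:19, 6:13, 7:19, 8:15.
The smallest farness is 10, for 2, so 2 has the highest closeness.

2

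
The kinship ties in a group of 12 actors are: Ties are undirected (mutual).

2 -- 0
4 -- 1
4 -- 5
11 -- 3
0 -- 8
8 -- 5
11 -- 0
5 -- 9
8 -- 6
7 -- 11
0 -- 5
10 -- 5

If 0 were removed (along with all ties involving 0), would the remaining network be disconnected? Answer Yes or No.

Yes

Removing 0 leaves {1, 4, 5, 6, 8, 9, and 10} with no path to {3, 7, and 11}, so the network splits into 3 components. 0 is a cut vertex.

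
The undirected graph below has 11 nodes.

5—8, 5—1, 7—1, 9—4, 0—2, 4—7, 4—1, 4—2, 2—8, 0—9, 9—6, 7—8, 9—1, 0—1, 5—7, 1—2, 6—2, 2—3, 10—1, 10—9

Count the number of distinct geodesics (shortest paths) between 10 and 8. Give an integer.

3

The shortest distance is 3. The length-3 paths are: 10–1–2–8; 10–1–5–8; 10–1–7–8.
That gives 3 distinct shortest paths.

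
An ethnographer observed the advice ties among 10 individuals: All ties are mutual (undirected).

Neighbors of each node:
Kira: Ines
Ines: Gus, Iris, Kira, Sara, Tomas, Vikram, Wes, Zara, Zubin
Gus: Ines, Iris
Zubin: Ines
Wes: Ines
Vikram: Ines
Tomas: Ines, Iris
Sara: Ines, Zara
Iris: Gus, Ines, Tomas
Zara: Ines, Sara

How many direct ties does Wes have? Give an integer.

1

Wes is directly tied to Ines. That is 1 neighbor, so the degree of Wes is 1.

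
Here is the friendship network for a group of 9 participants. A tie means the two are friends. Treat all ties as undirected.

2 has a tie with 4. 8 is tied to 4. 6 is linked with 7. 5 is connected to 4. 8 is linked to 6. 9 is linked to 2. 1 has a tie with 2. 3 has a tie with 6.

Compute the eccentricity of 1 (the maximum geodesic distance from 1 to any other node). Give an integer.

5

Distances from 1: 2:1, 3:5, 4:2, 5:3, 6:4, 7:5, 8:3, 9:2.
The largest is 5 (to 3 and 7), so the eccentricity of 1 is 5.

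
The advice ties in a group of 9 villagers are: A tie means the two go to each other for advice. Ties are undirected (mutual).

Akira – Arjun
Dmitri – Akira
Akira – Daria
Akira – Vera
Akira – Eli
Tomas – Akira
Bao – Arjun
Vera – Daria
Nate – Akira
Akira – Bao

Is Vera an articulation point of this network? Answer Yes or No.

Even without Vera, every remaining node can still reach every other (the residual graph is connected), so Vera is not a cut vertex.

No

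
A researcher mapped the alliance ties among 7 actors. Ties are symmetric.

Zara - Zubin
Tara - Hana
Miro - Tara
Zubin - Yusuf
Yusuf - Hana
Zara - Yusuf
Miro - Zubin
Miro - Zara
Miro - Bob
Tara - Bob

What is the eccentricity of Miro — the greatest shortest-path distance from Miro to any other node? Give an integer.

Distances from Miro: Bob:1, Hana:2, Tara:1, Yusuf:2, Zara:1, Zubin:1.
The largest is 2 (to Hana and Yusuf), so the eccentricity of Miro is 2.

2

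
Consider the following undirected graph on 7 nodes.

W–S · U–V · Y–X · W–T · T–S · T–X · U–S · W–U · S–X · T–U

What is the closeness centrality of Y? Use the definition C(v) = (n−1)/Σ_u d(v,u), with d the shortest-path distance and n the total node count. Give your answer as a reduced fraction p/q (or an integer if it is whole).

Distances from Y: S:2, T:2, U:3, V:4, W:3, X:1. Sum = 15.
n = 7, so closeness = 6/15 = 2/5.

2/5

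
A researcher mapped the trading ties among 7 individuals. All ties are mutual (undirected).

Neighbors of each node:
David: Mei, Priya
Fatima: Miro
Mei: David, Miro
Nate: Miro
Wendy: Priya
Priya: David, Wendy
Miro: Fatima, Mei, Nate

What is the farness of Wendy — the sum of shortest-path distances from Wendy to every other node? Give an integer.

Distances from Wendy: David:2, Fatima:5, Mei:3, Miro:4, Nate:5, Priya:1.
Sum = 2 + 5 + 3 + 4 + 5 + 1 = 20.

20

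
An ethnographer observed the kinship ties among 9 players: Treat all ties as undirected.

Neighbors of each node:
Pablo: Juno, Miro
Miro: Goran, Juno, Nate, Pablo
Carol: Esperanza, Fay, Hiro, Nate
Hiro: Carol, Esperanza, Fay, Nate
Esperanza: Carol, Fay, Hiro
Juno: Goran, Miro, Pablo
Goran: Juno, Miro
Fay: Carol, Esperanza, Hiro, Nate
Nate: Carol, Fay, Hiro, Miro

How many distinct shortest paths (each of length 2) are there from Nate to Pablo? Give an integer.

1

The shortest distance is 2, and the only length-2 path is Nate–Miro–Pablo. So there is exactly 1 shortest path.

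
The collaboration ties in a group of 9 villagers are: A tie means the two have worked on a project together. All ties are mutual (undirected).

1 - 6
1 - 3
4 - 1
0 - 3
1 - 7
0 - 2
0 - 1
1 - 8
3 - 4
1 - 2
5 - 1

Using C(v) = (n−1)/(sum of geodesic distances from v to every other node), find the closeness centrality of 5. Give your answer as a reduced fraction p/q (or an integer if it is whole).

Distances from 5: 0:2, 1:1, 2:2, 3:2, 4:2, 6:2, 7:2, 8:2. Sum = 15.
n = 9, so closeness = 8/15.

8/15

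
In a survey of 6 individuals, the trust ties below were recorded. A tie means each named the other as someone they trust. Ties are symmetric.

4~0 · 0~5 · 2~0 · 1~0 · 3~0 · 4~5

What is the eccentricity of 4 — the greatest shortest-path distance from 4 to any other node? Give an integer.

Distances from 4: 0:1, 1:2, 2:2, 3:2, 5:1.
The largest is 2 (to 2, 3, and 1), so the eccentricity of 4 is 2.

2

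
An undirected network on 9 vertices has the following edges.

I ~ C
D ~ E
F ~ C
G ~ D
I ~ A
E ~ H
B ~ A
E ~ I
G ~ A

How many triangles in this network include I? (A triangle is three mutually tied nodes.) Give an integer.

0

I's neighbors are A, C, and E, but none of them are tied to each other, so no triangle contains I.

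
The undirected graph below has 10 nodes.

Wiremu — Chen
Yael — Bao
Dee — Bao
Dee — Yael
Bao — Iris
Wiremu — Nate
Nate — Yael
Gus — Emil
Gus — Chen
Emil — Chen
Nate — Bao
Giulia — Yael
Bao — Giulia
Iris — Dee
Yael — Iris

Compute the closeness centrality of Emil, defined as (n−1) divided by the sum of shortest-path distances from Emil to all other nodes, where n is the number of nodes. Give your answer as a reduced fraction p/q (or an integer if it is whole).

3/10

Distances from Emil: Bao:4, Chen:1, Dee:5, Giulia:5, Gus:1, Iris:5, Nate:3, Wiremu:2, Yael:4. Sum = 30.
n = 10, so closeness = 9/30 = 3/10.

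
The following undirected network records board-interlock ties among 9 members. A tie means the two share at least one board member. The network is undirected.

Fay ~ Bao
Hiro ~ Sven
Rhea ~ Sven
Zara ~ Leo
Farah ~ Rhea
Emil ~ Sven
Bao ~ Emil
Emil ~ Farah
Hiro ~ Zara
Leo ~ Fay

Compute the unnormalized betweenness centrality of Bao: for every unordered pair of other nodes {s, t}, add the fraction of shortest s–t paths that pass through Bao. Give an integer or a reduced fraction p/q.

Pairs whose geodesics pass through Bao — Emil–Fay: 1; Emil–Leo: 1; Fay–Sven: 1; Fay–Rhea: 2/2; Fay–Farah: 1; Leo–Farah: 1.
All other pairs contribute 0.
Summing the contributions gives betweenness(Bao) = 6.

6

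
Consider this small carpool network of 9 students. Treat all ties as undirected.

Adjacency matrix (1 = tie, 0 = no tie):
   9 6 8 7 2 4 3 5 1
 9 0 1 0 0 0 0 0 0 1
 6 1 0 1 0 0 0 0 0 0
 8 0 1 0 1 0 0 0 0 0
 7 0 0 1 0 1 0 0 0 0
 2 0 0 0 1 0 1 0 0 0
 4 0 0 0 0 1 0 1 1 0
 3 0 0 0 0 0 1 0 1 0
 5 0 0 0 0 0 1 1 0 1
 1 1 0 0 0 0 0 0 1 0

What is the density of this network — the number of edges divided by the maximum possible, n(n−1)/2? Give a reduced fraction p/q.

5/18

There are 10 edges and 9 nodes, so the maximum possible is C(9,2) = 36.
Density = 10/36 = 5/18.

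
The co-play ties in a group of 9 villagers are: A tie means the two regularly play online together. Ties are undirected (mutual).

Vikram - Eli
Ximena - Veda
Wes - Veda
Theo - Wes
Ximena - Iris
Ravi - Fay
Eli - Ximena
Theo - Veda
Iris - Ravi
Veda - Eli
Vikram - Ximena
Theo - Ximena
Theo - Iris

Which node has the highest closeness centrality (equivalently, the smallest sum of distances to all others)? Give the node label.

Ximena

Farness (sum of distances to all others) for each node — Eli:16, Fay:25, Iris:13, Ravi:18, Theo:13, Veda:15, Vikram:18, Wes:18, Ximena:12.
The smallest farness is 12, for Ximena, so Ximena has the highest closeness.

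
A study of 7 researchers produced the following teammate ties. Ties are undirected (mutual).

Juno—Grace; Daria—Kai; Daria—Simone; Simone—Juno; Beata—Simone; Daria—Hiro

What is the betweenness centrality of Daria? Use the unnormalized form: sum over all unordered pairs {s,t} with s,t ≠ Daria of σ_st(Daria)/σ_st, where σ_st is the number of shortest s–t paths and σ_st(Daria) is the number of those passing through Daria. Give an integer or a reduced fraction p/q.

Pairs whose geodesics pass through Daria — Grace–Hiro: 1; Grace–Kai: 1; Hiro–Beata: 1; Hiro–Juno: 1; Hiro–Simone: 1; Hiro–Kai: 1; Beata–Kai: 1; Juno–Kai: 1; Simone–Kai: 1.
All other pairs contribute 0.
Summing the contributions gives betweenness(Daria) = 9.

9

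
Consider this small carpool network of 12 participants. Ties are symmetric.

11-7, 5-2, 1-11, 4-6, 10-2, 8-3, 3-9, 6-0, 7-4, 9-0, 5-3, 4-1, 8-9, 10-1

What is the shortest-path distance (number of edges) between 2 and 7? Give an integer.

4

One shortest route is 2 – 10 – 1 – 4 – 7, which uses 4 edges, and at distance 3 from 2 we only reach {4, 8, 9, 11}, which does not include 7. So d(2,7) = 4.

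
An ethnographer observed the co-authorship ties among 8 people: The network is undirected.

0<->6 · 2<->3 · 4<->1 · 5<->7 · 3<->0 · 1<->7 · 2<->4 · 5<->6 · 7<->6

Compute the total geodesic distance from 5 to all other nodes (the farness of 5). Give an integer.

Distances from 5: 0:2, 1:2, 2:4, 3:3, 4:3, 6:1, 7:1.
Sum = 2 + 2 + 4 + 3 + 3 + 1 + 1 = 16.

16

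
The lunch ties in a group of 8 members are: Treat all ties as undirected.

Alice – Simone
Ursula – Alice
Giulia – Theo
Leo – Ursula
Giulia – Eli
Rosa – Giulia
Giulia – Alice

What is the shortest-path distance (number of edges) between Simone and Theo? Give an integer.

One shortest route is Simone – Alice – Giulia – Theo, which uses 3 edges, and at distance 2 from Simone we only reach {Giulia, Ursula}, which does not include Theo. So d(Simone,Theo) = 3.

3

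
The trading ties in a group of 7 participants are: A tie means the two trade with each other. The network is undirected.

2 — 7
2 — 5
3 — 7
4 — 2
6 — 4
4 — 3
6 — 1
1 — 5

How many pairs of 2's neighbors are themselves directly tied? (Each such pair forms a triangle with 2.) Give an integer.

2's neighbors are 4, 5, and 7, but none of them are tied to each other, so no triangle contains 2.

0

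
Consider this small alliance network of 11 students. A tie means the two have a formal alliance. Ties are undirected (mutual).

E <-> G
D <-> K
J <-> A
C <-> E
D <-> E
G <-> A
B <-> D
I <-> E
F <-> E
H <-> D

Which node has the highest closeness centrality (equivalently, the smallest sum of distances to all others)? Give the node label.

Farness (sum of distances to all others) for each node — A:28, B:28, C:25, D:19, E:16, F:25, G:21, H:28, I:25, J:37, K:28.
The smallest farness is 16, for E, so E has the highest closeness.

E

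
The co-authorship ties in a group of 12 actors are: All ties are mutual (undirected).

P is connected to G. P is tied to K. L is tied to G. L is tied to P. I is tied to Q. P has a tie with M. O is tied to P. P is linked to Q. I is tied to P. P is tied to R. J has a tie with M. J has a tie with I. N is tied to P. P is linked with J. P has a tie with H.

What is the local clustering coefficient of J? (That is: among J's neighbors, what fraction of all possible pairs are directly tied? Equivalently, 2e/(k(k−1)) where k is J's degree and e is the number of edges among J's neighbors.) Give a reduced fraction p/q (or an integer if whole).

2/3

J's neighbors: I, M, and P (k = 3).
Possible neighbor pairs: C(3,2) = 3. Edges among them: I–P, M–P → e = 2.
Clustering(J) = 2/3.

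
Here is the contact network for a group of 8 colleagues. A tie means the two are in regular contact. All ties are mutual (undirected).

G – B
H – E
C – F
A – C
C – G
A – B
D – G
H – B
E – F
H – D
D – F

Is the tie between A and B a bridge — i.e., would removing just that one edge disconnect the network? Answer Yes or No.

Even without that edge, A still reaches B via A – C – G – B, so the network stays connected. Not a bridge.

No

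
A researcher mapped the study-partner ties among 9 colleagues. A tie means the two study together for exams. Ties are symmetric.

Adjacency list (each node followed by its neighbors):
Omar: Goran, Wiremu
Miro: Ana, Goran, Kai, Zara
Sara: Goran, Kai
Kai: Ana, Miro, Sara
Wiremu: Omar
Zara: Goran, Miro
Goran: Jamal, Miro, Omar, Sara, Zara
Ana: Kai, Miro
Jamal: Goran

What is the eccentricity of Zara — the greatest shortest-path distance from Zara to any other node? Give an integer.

3

Distances from Zara: Ana:2, Goran:1, Jamal:2, Kai:2, Miro:1, Omar:2, Sara:2, Wiremu:3.
The largest is 3 (to Wiremu), so the eccentricity of Zara is 3.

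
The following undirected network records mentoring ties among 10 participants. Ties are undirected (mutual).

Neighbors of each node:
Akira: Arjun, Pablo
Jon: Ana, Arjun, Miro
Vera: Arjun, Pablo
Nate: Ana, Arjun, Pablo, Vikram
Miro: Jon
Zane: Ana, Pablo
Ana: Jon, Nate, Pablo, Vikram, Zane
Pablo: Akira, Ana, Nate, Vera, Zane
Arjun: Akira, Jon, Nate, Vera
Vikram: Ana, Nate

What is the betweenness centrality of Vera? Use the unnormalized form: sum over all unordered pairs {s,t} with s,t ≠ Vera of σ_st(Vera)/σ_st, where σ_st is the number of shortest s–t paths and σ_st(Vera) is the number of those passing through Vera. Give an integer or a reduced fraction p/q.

Pairs whose geodesics pass through Vera — Arjun–Zane: 1/5; Arjun–Pablo: 1/3.
All other pairs contribute 0.
Summing the contributions gives betweenness(Vera) = 8/15.

8/15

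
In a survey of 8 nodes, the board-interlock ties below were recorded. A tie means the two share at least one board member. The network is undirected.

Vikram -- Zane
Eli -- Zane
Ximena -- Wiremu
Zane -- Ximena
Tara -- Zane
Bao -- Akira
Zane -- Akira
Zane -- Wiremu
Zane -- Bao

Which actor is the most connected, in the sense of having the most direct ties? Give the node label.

Degrees — Akira:2, Bao:2, Eli:1, Tara:1, Vikram:1, Wiremu:2, Ximena:2, Zane:7.
The maximum is 7, attained only by Zane.

Zane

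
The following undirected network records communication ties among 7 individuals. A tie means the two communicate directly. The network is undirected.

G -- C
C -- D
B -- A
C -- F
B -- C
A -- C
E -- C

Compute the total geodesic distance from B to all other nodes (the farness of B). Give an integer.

Distances from B: A:1, C:1, D:2, E:2, F:2, G:2.
Sum = 1 + 1 + 2 + 2 + 2 + 2 = 10.

10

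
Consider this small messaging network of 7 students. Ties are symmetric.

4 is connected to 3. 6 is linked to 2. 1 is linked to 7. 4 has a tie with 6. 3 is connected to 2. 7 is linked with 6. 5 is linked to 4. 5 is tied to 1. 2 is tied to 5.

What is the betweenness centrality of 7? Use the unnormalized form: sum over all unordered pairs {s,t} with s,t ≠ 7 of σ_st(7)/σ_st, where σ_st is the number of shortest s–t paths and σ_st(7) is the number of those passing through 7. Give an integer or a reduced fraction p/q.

Pairs whose geodesics pass through 7 — 6–1: 1.
All other pairs contribute 0.
Summing the contributions gives betweenness(7) = 1.

1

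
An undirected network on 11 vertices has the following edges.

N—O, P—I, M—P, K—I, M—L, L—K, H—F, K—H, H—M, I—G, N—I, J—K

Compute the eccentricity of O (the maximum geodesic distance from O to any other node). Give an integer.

Distances from O: F:5, G:3, H:4, I:2, J:4, K:3, L:4, M:4, N:1, P:3.
The largest is 5 (to F), so the eccentricity of O is 5.

5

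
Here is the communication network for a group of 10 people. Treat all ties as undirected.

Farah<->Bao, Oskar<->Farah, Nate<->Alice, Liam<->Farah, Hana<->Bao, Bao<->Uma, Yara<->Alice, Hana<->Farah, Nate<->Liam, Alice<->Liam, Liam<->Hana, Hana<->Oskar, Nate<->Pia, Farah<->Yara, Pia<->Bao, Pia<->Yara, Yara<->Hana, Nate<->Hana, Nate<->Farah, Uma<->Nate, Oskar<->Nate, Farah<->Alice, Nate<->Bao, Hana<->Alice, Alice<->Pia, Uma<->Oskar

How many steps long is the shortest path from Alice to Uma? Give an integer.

One shortest route is Alice – Nate – Uma, which uses 2 edges, and Alice and Uma are not directly tied, so nothing shorter exists. So d(Alice,Uma) = 2.

2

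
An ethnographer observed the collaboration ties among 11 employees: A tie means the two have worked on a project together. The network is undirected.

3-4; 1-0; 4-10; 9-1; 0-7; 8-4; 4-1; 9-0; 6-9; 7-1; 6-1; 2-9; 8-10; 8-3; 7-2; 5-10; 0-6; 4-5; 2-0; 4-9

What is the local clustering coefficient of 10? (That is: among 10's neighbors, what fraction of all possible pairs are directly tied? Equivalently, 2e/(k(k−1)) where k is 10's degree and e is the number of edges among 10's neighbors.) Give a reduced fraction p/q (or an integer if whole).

10's neighbors: 4, 5, and 8 (k = 3).
Possible neighbor pairs: C(3,2) = 3. Edges among them: 4–5, 4–8 → e = 2.
Clustering(10) = 2/3.

2/3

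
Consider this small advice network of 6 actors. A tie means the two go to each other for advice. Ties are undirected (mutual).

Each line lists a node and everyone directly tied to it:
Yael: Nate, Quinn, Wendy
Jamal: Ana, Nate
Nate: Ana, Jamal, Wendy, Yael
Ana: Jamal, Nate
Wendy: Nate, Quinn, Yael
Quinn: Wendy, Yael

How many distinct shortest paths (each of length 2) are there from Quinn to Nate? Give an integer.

The shortest distance is 2. The length-2 paths are: Quinn–Wendy–Nate; Quinn–Yael–Nate.
That gives 2 distinct shortest paths.

2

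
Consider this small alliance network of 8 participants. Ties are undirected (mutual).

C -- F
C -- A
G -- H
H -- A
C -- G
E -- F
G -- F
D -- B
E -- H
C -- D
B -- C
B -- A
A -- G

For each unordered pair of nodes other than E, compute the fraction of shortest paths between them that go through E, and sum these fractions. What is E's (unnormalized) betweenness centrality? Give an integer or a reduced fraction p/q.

1/2

Pairs whose geodesics pass through E — F–H: 1/2.
All other pairs contribute 0.
Summing the contributions gives betweenness(E) = 1/2.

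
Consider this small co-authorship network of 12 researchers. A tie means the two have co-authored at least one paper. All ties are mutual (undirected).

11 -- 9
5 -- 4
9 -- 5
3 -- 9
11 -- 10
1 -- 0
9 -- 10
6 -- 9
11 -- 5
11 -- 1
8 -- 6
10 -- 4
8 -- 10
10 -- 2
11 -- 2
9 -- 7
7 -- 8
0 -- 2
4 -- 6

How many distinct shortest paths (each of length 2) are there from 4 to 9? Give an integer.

The shortest distance is 2. The length-2 paths are: 4–6–9; 4–10–9; 4–5–9.
That gives 3 distinct shortest paths.

3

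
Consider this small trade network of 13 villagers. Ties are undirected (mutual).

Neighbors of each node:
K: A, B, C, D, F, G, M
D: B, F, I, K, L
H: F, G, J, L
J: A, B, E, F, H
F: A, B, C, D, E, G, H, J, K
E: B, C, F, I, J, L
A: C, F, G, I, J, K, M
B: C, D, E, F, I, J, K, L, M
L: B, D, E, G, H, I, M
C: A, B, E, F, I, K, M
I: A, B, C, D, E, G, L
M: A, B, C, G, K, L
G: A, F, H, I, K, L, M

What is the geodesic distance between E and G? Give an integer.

2

One shortest route is E – F – G, which uses 2 edges, and E and G are not directly tied, so nothing shorter exists. So d(E,G) = 2.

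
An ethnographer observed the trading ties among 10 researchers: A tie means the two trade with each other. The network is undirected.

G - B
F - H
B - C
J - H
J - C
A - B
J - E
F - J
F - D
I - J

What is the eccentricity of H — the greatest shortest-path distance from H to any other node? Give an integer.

Distances from H: A:4, B:3, C:2, D:2, E:2, F:1, G:4, I:2, J:1.
The largest is 4 (to G and A), so the eccentricity of H is 4.

4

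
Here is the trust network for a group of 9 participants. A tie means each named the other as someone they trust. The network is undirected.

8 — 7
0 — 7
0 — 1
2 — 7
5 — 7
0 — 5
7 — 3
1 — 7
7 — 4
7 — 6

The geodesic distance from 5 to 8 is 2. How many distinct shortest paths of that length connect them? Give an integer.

The shortest distance is 2, and the only length-2 path is 5–7–8. So there is exactly 1 shortest path.

1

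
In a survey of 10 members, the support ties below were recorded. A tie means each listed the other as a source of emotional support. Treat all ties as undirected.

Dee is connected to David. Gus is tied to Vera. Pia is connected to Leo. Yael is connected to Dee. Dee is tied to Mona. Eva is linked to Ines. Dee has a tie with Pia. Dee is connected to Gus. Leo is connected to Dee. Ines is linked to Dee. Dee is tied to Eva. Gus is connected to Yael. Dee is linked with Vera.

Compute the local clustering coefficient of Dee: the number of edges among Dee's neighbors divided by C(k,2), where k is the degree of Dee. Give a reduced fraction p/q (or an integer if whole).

1/9

Dee's neighbors: David, Eva, Gus, Ines, Leo, Mona, Pia, Vera, and Yael (k = 9).
Possible neighbor pairs: C(9,2) = 36. Edges among them: Eva–Ines, Gus–Vera, Gus–Yael, Leo–Pia → e = 4.
Clustering(Dee) = 4/36 = 1/9.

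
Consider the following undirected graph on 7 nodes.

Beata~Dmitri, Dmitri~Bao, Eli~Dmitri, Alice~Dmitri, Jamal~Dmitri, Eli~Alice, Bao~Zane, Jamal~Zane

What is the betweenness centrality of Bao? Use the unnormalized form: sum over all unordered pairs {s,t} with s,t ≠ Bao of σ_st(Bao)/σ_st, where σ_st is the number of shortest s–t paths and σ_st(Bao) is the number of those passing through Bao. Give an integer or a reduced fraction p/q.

2

Pairs whose geodesics pass through Bao — Dmitri–Zane: 1/2; Beata–Zane: 1/2; Zane–Eli: 1/2; Zane–Alice: 1/2.
All other pairs contribute 0.
Summing the contributions gives betweenness(Bao) = 2.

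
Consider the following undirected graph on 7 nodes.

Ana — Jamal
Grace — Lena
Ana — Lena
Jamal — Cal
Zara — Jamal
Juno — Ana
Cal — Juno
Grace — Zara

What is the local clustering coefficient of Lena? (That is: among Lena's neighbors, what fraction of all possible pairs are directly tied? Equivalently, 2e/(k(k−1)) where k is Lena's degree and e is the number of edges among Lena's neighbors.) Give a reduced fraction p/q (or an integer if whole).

Lena's neighbors: Ana and Grace (k = 2).
Possible neighbor pairs: C(2,2) = 1. Edges among them: none → e = 0.
Clustering(Lena) = 0/1.

0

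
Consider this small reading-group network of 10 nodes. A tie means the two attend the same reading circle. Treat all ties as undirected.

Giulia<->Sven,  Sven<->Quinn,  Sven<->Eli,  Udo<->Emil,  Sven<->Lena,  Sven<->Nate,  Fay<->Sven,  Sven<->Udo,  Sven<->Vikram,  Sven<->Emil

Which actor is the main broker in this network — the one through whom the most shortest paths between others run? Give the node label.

Unnormalized betweenness of each node: Eli:0, Emil:0, Fay:0, Giulia:0, Lena:0, Nate:0, Quinn:0, Sven:35, Udo:0, Vikram:0.
Sven has the largest value, 35, making it the main broker — the node through which the most shortest paths run.

Sven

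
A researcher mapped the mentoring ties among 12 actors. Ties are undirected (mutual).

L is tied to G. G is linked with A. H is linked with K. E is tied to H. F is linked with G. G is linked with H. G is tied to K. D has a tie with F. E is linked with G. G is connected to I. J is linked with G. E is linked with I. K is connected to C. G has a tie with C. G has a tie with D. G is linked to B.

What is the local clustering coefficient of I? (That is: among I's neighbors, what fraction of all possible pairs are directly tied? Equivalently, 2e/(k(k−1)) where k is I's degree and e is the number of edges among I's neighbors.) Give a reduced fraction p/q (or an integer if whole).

1

I's neighbors: E and G (k = 2).
Possible neighbor pairs: C(2,2) = 1. Edges among them: E–G → e = 1.
Clustering(I) = 1/1.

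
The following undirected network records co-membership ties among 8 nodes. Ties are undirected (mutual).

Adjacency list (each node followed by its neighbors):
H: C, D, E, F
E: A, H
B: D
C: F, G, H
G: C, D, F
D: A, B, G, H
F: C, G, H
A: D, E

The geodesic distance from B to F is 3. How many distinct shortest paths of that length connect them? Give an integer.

The shortest distance is 3. The length-3 paths are: B–D–H–F; B–D–G–F.
That gives 2 distinct shortest paths.

2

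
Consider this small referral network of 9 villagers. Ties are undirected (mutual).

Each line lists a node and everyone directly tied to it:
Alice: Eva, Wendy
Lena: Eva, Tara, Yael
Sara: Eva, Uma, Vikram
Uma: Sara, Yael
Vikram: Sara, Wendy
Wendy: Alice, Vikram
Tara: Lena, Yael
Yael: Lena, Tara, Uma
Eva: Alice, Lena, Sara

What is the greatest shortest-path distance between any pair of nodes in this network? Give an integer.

Eccentricity of each node (its greatest distance to any other): Alice:3, Eva:2, Lena:3, Sara:3, Tara:4, Uma:3, Vikram:4, Wendy:4, Yael:4.
The maximum eccentricity is 4, realized for instance by the pair Tara–Wendy via Tara – Lena – Eva – Alice – Wendy. So the diameter is 4.

4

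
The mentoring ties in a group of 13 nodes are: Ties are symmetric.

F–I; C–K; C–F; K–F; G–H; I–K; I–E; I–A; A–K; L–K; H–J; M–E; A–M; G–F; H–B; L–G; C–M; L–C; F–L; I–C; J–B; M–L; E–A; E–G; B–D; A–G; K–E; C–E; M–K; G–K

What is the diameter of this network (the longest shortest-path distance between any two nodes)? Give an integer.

5

Eccentricity of each node (its greatest distance to any other): A:4, B:4, C:5, D:5, E:4, F:4, G:3, H:3, I:5, J:4, K:4, L:4, M:5.
The maximum eccentricity is 5, realized for instance by the pair D–C via D – B – H – G – L – C. So the diameter is 5.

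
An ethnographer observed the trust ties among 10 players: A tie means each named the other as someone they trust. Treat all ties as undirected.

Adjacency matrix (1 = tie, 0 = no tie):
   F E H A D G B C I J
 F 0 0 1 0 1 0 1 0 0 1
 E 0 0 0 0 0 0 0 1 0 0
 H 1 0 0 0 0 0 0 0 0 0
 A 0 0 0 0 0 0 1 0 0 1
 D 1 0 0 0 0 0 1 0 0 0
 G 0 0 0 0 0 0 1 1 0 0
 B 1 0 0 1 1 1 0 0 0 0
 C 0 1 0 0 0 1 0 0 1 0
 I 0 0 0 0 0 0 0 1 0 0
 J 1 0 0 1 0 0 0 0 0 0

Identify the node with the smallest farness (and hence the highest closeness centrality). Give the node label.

B

Farness (sum of distances to all others) for each node — A:22, B:16, C:22, D:21, E:30, F:19, G:18, H:27, I:30, J:25.
The smallest farness is 16, for B, so B has the highest closeness.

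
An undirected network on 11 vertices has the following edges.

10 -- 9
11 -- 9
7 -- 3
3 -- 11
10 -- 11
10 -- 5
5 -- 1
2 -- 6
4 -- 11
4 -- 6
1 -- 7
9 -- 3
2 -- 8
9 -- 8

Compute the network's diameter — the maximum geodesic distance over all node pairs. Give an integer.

5

Eccentricity of each node (its greatest distance to any other): 1:5, 2:5, 3:3, 4:4, 5:4, 6:5, 7:4, 8:4, 9:3, 10:3, 11:3.
The maximum eccentricity is 5, realized for instance by the pair 6–1 via 6 – 4 – 11 – 10 – 5 – 1. So the diameter is 5.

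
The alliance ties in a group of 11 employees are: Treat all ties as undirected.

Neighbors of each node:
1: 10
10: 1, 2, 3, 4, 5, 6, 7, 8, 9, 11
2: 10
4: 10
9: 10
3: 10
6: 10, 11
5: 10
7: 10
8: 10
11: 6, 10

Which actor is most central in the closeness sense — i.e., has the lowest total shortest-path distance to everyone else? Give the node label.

Farness (sum of distances to all others) for each node — 1:19, 2:19, 3:19, 4:19, 5:19, 6:18, 7:19, 8:19, 9:19, 10:10, 11:18.
The smallest farness is 10, for 10, so 10 has the highest closeness.

10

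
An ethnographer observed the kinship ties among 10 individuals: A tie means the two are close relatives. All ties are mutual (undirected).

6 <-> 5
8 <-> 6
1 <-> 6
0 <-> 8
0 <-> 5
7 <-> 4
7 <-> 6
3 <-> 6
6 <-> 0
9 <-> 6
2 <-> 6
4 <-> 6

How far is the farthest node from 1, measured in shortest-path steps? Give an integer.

2

Distances from 1: 0:2, 2:2, 3:2, 4:2, 5:2, 6:1, 7:2, 8:2, 9:2.
The largest is 2 (to 0, 9, 3, 5, 8, 4, 2, and 7), so the eccentricity of 1 is 2.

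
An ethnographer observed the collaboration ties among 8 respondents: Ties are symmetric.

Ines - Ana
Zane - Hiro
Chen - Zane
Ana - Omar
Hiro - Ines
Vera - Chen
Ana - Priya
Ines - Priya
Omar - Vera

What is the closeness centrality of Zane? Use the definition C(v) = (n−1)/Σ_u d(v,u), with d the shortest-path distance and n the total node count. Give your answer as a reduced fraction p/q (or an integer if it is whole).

Distances from Zane: Ana:3, Chen:1, Hiro:1, Ines:2, Omar:3, Priya:3, Vera:2. Sum = 15.
n = 8, so closeness = 7/15.

7/15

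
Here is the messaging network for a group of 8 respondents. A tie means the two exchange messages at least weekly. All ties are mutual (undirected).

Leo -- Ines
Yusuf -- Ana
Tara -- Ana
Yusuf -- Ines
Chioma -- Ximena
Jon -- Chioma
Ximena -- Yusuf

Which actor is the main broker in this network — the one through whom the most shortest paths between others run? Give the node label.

Unnormalized betweenness of each node: Ana:6, Chioma:6, Ines:6, Jon:0, Leo:0, Tara:0, Ximena:10, Yusuf:16.
Yusuf has the largest value, 16, making it the main broker — the node through which the most shortest paths run.

Yusuf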